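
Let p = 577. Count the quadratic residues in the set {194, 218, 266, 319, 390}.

(194/577) = -1 → non-residue.
(218/577) = -1 → non-residue.
(266/577) = -1 → non-residue.
(319/577) = -1 → non-residue.
(390/577) = +1 → QR.
Total quadratic residues among the 5: 1.

1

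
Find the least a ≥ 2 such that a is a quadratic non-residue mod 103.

(2/103) = +1, so 2 is a residue.
(3/103) = −1, so 3 is the smallest positive non-residue mod 103.

3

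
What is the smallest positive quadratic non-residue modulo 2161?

(2/2161) = +1, so 2 is a residue.
(3/2161) = +1, so 3 is a residue.
(4/2161) = +1, so 4 is a residue.
(5/2161) = +1, so 5 is a residue.
(6/2161) = +1, so 6 is a residue.
(7/2161) = −1, so 7 is the smallest positive non-residue mod 2161.

7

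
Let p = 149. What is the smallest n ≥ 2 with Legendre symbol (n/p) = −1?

(2/149) = −1, so 2 is the smallest positive non-residue mod 149.

2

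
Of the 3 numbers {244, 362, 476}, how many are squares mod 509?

0

(244/509) = -1 → non-residue.
(362/509) = -1 → non-residue.
(476/509) = -1 → non-residue.
Total quadratic residues among the 3: 0.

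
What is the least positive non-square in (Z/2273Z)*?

(2/2273) = +1, so 2 is a residue.
(3/2273) = −1, so 3 is the smallest positive non-residue mod 2273.

3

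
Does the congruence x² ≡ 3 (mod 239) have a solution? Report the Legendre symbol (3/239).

Reciprocity: 3 ≡ 3 and 239 ≡ 3 (mod 4), so (3/239) = −(239/3).
Reduce top mod 3: now compute (2/3).
Pull out 2: since 3 ≡ 3 (mod 8), (2/3) = -1.
Reached (1/3) = 1. Collecting the sign flips along the way, the symbol is +1.

1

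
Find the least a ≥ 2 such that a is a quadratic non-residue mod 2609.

(2/2609) = +1, so 2 is a residue.
(3/2609) = −1, so 3 is the smallest positive non-residue mod 2609.

3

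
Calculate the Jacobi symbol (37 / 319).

Reciprocity: 37 ≡ 1 and 319 ≡ 3 (mod 4), so (37/319) = +(319/37).
Reduce top mod 37: now compute (23/37).
Reciprocity: 23 ≡ 3 and 37 ≡ 1 (mod 4), so (23/37) = +(37/23).
Reduce top mod 23: now compute (14/23).
Pull out 2: since 23 ≡ 7 (mod 8), (2/23) = +1.
Reciprocity: 7 ≡ 3 and 23 ≡ 3 (mod 4), so (7/23) = −(23/7).
Reduce top mod 7: now compute (2/7).
Pull out 2: since 7 ≡ 7 (mod 8), (2/7) = +1.
Reached (1/7) = 1. Collecting the sign flips along the way, the symbol is -1.

-1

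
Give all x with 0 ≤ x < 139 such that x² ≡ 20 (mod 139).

Since 139 ≡ 3 (mod 4), a square root of 20 is 20^((139+1)/4) = 20^35 mod 139.
Repeated squaring: 20^2≡122, 20^4≡11, 20^8≡121, 20^16≡46, 20^32≡31 (mod 139).
20^35 = 20^(32+2+1) ≡ 24 (mod 139).
Check: 24² = 576 ≡ 20 (mod 139). The two roots are 24 and 115.

24, 115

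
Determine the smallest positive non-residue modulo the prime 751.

(2/751) = +1, so 2 is a residue.
(3/751) = −1, so 3 is the smallest positive non-residue mod 751.

3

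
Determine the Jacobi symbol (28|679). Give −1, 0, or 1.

Pull out 2^2: since 679 ≡ 7 (mod 8), (2/679) = +1, so (2/679)^2 = +1.
Reciprocity: 7 ≡ 3 and 679 ≡ 3 (mod 4), so (7/679) = −(679/7).
Reduce top mod 7: now compute (0/7).
Top reduces to 0: gcd > 1, so the symbol is 0.

0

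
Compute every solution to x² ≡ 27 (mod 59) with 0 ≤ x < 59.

26, 33

Since 59 ≡ 3 (mod 4), a square root of 27 is 27^((59+1)/4) = 27^15 mod 59.
Repeated squaring: 27^2≡21, 27^4≡28, 27^8≡17 (mod 59).
27^15 = 27^(8+4+2+1) ≡ 26 (mod 59).
Check: 26² = 676 ≡ 27 (mod 59). The two roots are 26 and 33.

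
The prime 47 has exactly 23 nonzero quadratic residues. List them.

1, 2, 3, 4, 6, 7, 8, 9, 12, 14, 16, 17, 18, 21, 24, 25, 27, 28, 32, 34, 36, 37, 42

Square k = 1,…,23 (k and 47−k give the same square):
1²=1, 2²=4, 3²=9, 4²=16, 5²=25, 6²=36, 7²≡2, 8²≡17, 9²≡34, 10²≡6, 11²≡27, 12²≡3, 13²≡28, 14²≡8, 15²≡37, 16²≡21, 17²≡7, 18²≡42, 19²≡32, 20²≡24, 21²≡18, 22²≡14, 23²≡12 (mod 47).
So the quadratic residues mod 47 are {1, 2, 3, 4, 6, 7, 8, 9, 12, 14, 16, 17, 18, 21, 24, 25, 27, 28, 32, 34, 36, 37, 42}.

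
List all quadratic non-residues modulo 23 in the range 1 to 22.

5,7,10,11,14,15,17,19,20,21,22

Square k = 1,…,11 (k and 23−k give the same square):
1²=1, 2²=4, 3²=9, 4²=16, 5²≡2, 6²≡13, 7²≡3, 8²≡18, 9²≡12, 10²≡8, 11²≡6 (mod 23).
The residues are {1, 2, 3, 4, 6, 8, 9, 12, 13, 16, 18}; the non-residues are the remaining 11 nonzero classes.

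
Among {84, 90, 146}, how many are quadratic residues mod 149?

(84/149) = -1 → non-residue.
(90/149) = -1 → non-residue.
(146/149) = -1 → non-residue.
Total quadratic residues among the 3: 0.

0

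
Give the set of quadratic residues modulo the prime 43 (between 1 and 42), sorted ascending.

1, 4, 6, 9, 10, 11, 13, 14, 15, 16, 17, 21, 23, 24, 25, 31, 35, 36, 38, 40, 41

Square k = 1,…,21 (k and 43−k give the same square):
1²=1, 2²=4, 3²=9, 4²=16, 5²=25, 6²=36, 7²≡6, 8²≡21, 9²≡38, 10²≡14, 11²≡35, 12²≡15, 13²≡40, 14²≡24, 15²≡10, 16²≡41, 17²≡31, 18²≡23, 19²≡17, 20²≡13, 21²≡11 (mod 43).
So the quadratic residues mod 43 are {1, 4, 6, 9, 10, 11, 13, 14, 15, 16, 17, 21, 23, 24, 25, 31, 35, 36, 38, 40, 41}.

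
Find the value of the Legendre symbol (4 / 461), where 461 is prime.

Pull out 2^2: since 461 ≡ 5 (mod 8), (2/461) = -1, so (2/461)^2 = +1.
Reached (1/461) = 1. Collecting the sign flips along the way, the symbol is +1.

1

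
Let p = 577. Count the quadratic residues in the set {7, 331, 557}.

0

(7/577) = -1 → non-residue.
(331/577) = -1 → non-residue.
(557/577) = -1 → non-residue.
Total quadratic residues among the 3: 0.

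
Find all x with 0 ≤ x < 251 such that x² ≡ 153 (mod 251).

Since 251 ≡ 3 (mod 4), a square root of 153 is 153^((251+1)/4) = 153^63 mod 251.
Repeated squaring: 153^2≡66, 153^4≡89, 153^8≡140, 153^16≡22, 153^32≡233 (mod 251).
153^63 = 153^(32+16+8+4+2+1) ≡ 135 (mod 251).
Check: 135² = 18225 ≡ 153 (mod 251). The two roots are 116 and 135.

116, 135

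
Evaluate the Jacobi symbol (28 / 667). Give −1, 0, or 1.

Pull out 2^2: since 667 ≡ 3 (mod 8), (2/667) = -1, so (2/667)^2 = +1.
Reciprocity: 7 ≡ 3 and 667 ≡ 3 (mod 4), so (7/667) = −(667/7).
Reduce top mod 7: now compute (2/7).
Pull out 2: since 7 ≡ 7 (mod 8), (2/7) = +1.
Reached (1/7) = 1. Collecting the sign flips along the way, the symbol is -1.

-1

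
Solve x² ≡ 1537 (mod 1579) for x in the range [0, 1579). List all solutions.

627, 952

Since 1579 ≡ 3 (mod 4), a square root of 1537 is 1537^((1579+1)/4) = 1537^395 mod 1579.
Repeated squaring: 1537^2≡185, 1537^4≡1066, 1537^8≡1055, 1537^16≡1409, 1537^32≡478, 1537^64≡1108, 1537^128≡781, 1537^256≡467 (mod 1579).
1537^395 = 1537^(256+128+8+2+1) ≡ 952 (mod 1579).
Check: 952² = 906304 ≡ 1537 (mod 1579). The two roots are 627 and 952.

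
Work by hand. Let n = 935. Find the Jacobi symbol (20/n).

Pull out 2^2: since 935 ≡ 7 (mod 8), (2/935) = +1, so (2/935)^2 = +1.
Reciprocity: 5 ≡ 1 and 935 ≡ 3 (mod 4), so (5/935) = +(935/5).
Reduce top mod 5: now compute (0/5).
Top reduces to 0: gcd > 1, so the symbol is 0.

0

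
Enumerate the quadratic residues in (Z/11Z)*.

Square k = 1,…,5 (k and 11−k give the same square):
1²=1, 2²=4, 3²=9, 4²≡5, 5²≡3 (mod 11).
So the quadratic residues mod 11 are {1, 3, 4, 5, 9}.

1 3 4 5 9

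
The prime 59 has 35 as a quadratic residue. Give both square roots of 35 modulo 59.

Since 59 ≡ 3 (mod 4), a square root of 35 is 35^((59+1)/4) = 35^15 mod 59.
Repeated squaring: 35^2≡45, 35^4≡19, 35^8≡7 (mod 59).
35^15 = 35^(8+4+2+1) ≡ 25 (mod 59).
Check: 25² = 625 ≡ 35 (mod 59). The two roots are 25 and 34.

25, 34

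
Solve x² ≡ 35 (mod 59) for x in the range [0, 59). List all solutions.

Since 59 ≡ 3 (mod 4), a square root of 35 is 35^((59+1)/4) = 35^15 mod 59.
Repeated squaring: 35^2≡45, 35^4≡19, 35^8≡7 (mod 59).
35^15 = 35^(8+4+2+1) ≡ 25 (mod 59).
Check: 25² = 625 ≡ 35 (mod 59). The two roots are 25 and 34.

25, 34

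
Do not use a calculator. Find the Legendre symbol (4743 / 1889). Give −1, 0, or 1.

First reduce: 4743 ≡ 965 (mod 1889).
Reciprocity: 965 ≡ 1 and 1889 ≡ 1 (mod 4), so (965/1889) = +(1889/965).
Reduce top mod 965: now compute (924/965).
Pull out 2^2: since 965 ≡ 5 (mod 8), (2/965) = -1, so (2/965)^2 = +1.
Reciprocity: 231 ≡ 3 and 965 ≡ 1 (mod 4), so (231/965) = +(965/231).
Reduce top mod 231: now compute (41/231).
Reciprocity: 41 ≡ 1 and 231 ≡ 3 (mod 4), so (41/231) = +(231/41).
Reduce top mod 41: now compute (26/41).
Pull out 2: since 41 ≡ 1 (mod 8), (2/41) = +1.
Reciprocity: 13 ≡ 1 and 41 ≡ 1 (mod 4), so (13/41) = +(41/13).
Reduce top mod 13: now compute (2/13).
Pull out 2: since 13 ≡ 5 (mod 8), (2/13) = -1.
Reached (1/13) = 1. Collecting the sign flips along the way, the symbol is -1.

-1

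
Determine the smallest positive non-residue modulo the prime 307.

2

(2/307) = −1, so 2 is the smallest positive non-residue mod 307.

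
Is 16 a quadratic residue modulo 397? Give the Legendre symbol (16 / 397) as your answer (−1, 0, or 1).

Pull out 2^4: since 397 ≡ 5 (mod 8), (2/397) = -1, so (2/397)^4 = +1.
Reached (1/397) = 1. Collecting the sign flips along the way, the symbol is +1.

1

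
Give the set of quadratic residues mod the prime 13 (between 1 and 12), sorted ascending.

Square k = 1,…,6 (k and 13−k give the same square):
1²=1, 2²=4, 3²=9, 4²≡3, 5²≡12, 6²≡10 (mod 13).
So the quadratic residues mod 13 are {1, 3, 4, 9, 10, 12}.

1,3,4,9,10,12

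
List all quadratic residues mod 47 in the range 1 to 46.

1 2 3 4 6 7 8 9 12 14 16 17 18 21 24 25 27 28 32 34 36 37 42

Square k = 1,…,23 (k and 47−k give the same square):
1²=1, 2²=4, 3²=9, 4²=16, 5²=25, 6²=36, 7²≡2, 8²≡17, 9²≡34, 10²≡6, 11²≡27, 12²≡3, 13²≡28, 14²≡8, 15²≡37, 16²≡21, 17²≡7, 18²≡42, 19²≡32, 20²≡24, 21²≡18, 22²≡14, 23²≡12 (mod 47).
So the quadratic residues mod 47 are {1, 2, 3, 4, 6, 7, 8, 9, 12, 14, 16, 17, 18, 21, 24, 25, 27, 28, 32, 34, 36, 37, 42}.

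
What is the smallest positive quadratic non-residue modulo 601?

(2/601) = +1, so 2 is a residue.
(3/601) = +1, so 3 is a residue.
(4/601) = +1, so 4 is a residue.
(5/601) = +1, so 5 is a residue.
(6/601) = +1, so 6 is a residue.
(7/601) = −1, so 7 is the smallest positive non-residue mod 601.

7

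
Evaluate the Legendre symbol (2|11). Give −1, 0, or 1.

-1

Pull out 2: since 11 ≡ 3 (mod 8), (2/11) = -1.
Reached (1/11) = 1. Collecting the sign flips along the way, the symbol is -1.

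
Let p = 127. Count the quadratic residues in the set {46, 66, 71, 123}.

(46/127) = -1 → non-residue.
(66/127) = -1 → non-residue.
(71/127) = +1 → QR.
(123/127) = -1 → non-residue.
Total quadratic residues among the 4: 1.

1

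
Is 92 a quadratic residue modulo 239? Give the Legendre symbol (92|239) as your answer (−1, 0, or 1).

-1

Euler's criterion: (92/239) ≡ 92^119 (mod 239).
92^2 ≡ 99 (mod 239)
92^4 ≡ 2 (mod 239)
92^8 ≡ 4 (mod 239)
92^16 ≡ 16 (mod 239)
92^32 ≡ 17 (mod 239)
92^64 ≡ 50 (mod 239)
92^119 = 92^(64+32+16+4+2+1) ≡ 238 (mod 239).
Result is 238 ≡ −1, so (92/239) = −1.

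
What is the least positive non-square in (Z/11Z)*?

(2/11) = −1, so 2 is the smallest positive non-residue mod 11.

2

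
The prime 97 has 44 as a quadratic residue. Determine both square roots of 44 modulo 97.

97 ≡ 1 (mod 4), so we find a root by search.
Trying successive values, 23² = 529 ≡ 44 (mod 97). The other root is 97 − 23 = 74.

23, 74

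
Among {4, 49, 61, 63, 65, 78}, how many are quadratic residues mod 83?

(4/83) = +1 → QR.
(49/83) = +1 → QR.
(61/83) = +1 → QR.
(63/83) = +1 → QR.
(65/83) = +1 → QR.
(78/83) = +1 → QR.
Total quadratic residues among the 6: 6.

6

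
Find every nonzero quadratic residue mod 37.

Square k = 1,…,18 (k and 37−k give the same square):
1²=1, 2²=4, 3²=9, 4²=16, 5²=25, 6²=36, 7²≡12, 8²≡27, 9²≡7, 10²≡26, 11²≡10, 12²≡33, 13²≡21, 14²≡11, 15²≡3, 16²≡34, 17²≡30, 18²≡28 (mod 37).
So the quadratic residues mod 37 are {1, 3, 4, 7, 9, 10, 11, 12, 16, 21, 25, 26, 27, 28, 30, 33, 34, 36}.

1,3,4,7,9,10,11,12,16,21,25,26,27,28,30,33,34,36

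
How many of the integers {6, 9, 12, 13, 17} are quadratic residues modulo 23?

4

(6/23) = +1 → QR.
(9/23) = +1 → QR.
(12/23) = +1 → QR.
(13/23) = +1 → QR.
(17/23) = -1 → non-residue.
Total quadratic residues among the 5: 4.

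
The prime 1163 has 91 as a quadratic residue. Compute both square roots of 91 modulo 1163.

Since 1163 ≡ 3 (mod 4), a square root of 91 is 91^((1163+1)/4) = 91^291 mod 1163.
Repeated squaring: 91^2≡140, 91^4≡992, 91^8≡166, 91^16≡807, 91^32≡1132, 91^64≡961, 91^128≡99, 91^256≡497 (mod 1163).
91^291 = 91^(256+32+2+1) ≡ 145 (mod 1163).
Check: 145² = 21025 ≡ 91 (mod 1163). The two roots are 145 and 1018.

145, 1018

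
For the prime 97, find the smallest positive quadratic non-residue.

5

(2/97) = +1, so 2 is a residue.
(3/97) = +1, so 3 is a residue.
(4/97) = +1, so 4 is a residue.
(5/97) = −1, so 5 is the smallest positive non-residue mod 97.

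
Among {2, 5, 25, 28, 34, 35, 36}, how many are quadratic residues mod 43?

(2/43) = -1 → non-residue.
(5/43) = -1 → non-residue.
(25/43) = +1 → QR.
(28/43) = -1 → non-residue.
(34/43) = -1 → non-residue.
(35/43) = +1 → QR.
(36/43) = +1 → QR.
Total quadratic residues among the 7: 3.

3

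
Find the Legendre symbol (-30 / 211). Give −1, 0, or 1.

-1

First reduce: -30 ≡ 181 (mod 211).
Reciprocity: 181 ≡ 1 and 211 ≡ 3 (mod 4), so (181/211) = +(211/181).
Reduce top mod 181: now compute (30/181).
Pull out 2: since 181 ≡ 5 (mod 8), (2/181) = -1.
Reciprocity: 15 ≡ 3 and 181 ≡ 1 (mod 4), so (15/181) = +(181/15).
Reduce top mod 15: now compute (1/15).
Reached (1/15) = 1. Collecting the sign flips along the way, the symbol is -1.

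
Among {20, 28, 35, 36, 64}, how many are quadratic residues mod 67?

(20/67) = -1 → non-residue.
(28/67) = -1 → non-residue.
(35/67) = +1 → QR.
(36/67) = +1 → QR.
(64/67) = +1 → QR.
Total quadratic residues among the 5: 3.

3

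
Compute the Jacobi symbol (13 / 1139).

Reciprocity: 13 ≡ 1 and 1139 ≡ 3 (mod 4), so (13/1139) = +(1139/13).
Reduce top mod 13: now compute (8/13).
Pull out 2^3: since 13 ≡ 5 (mod 8), (2/13) = -1, so (2/13)^3 = -1.
Reached (1/13) = 1. Collecting the sign flips along the way, the symbol is -1.

-1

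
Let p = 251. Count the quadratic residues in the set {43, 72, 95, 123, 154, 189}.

(43/251) = -1 → non-residue.
(72/251) = -1 → non-residue.
(95/251) = -1 → non-residue.
(123/251) = +1 → QR.
(154/251) = +1 → QR.
(189/251) = +1 → QR.
Total quadratic residues among the 6: 3.

3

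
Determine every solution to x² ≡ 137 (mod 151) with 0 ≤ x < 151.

52, 99

Since 151 ≡ 3 (mod 4), a square root of 137 is 137^((151+1)/4) = 137^38 mod 151.
Repeated squaring: 137^2≡45, 137^4≡62, 137^8≡69, 137^16≡80, 137^32≡58 (mod 151).
137^38 = 137^(32+4+2) ≡ 99 (mod 151).
Check: 99² = 9801 ≡ 137 (mod 151). The two roots are 52 and 99.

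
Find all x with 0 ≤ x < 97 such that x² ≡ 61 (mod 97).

35, 62

97 ≡ 1 (mod 4), so we find a root by search.
Trying successive values, 35² = 1225 ≡ 61 (mod 97). The other root is 97 − 35 = 62.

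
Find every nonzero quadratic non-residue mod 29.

Square k = 1,…,14 (k and 29−k give the same square):
1²=1, 2²=4, 3²=9, 4²=16, 5²=25, 6²≡7, 7²≡20, 8²≡6, 9²≡23, 10²≡13, 11²≡5, 12²≡28, 13²≡24, 14²≡22 (mod 29).
The residues are {1, 4, 5, 6, 7, 9, 13, 16, 20, 22, 23, 24, 25, 28}; the non-residues are the remaining 14 nonzero classes.

2,3,8,10,11,12,14,15,17,18,19,21,26,27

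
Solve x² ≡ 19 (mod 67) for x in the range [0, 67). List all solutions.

Since 67 ≡ 3 (mod 4), a square root of 19 is 19^((67+1)/4) = 19^17 mod 67.
Repeated squaring: 19^2≡26, 19^4≡6, 19^8≡36, 19^16≡23 (mod 67).
19^17 = 19^(16+1) ≡ 35 (mod 67).
Check: 35² = 1225 ≡ 19 (mod 67). The two roots are 32 and 35.

32, 35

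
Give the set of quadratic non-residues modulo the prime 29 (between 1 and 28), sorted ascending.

Square k = 1,…,14 (k and 29−k give the same square):
1²=1, 2²=4, 3²=9, 4²=16, 5²=25, 6²≡7, 7²≡20, 8²≡6, 9²≡23, 10²≡13, 11²≡5, 12²≡28, 13²≡24, 14²≡22 (mod 29).
The residues are {1, 4, 5, 6, 7, 9, 13, 16, 20, 22, 23, 24, 25, 28}; the non-residues are the remaining 14 nonzero classes.

2, 3, 8, 10, 11, 12, 14, 15, 17, 18, 19, 21, 26, 27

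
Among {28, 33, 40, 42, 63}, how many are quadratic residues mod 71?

1

(28/71) = -1 → non-residue.
(33/71) = -1 → non-residue.
(40/71) = +1 → QR.
(42/71) = -1 → non-residue.
(63/71) = -1 → non-residue.
Total quadratic residues among the 5: 1.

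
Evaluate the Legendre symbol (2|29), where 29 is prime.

Pull out 2: since 29 ≡ 5 (mod 8), (2/29) = -1.
Reached (1/29) = 1. Collecting the sign flips along the way, the symbol is -1.

-1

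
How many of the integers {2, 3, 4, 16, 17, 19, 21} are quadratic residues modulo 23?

(2/23) = +1 → QR.
(3/23) = +1 → QR.
(4/23) = +1 → QR.
(16/23) = +1 → QR.
(17/23) = -1 → non-residue.
(19/23) = -1 → non-residue.
(21/23) = -1 → non-residue.
Total quadratic residues among the 7: 4.

4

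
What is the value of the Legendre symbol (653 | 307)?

1

First reduce: 653 ≡ 39 (mod 307).
Reciprocity: 39 ≡ 3 and 307 ≡ 3 (mod 4), so (39/307) = −(307/39).
Reduce top mod 39: now compute (34/39).
Pull out 2: since 39 ≡ 7 (mod 8), (2/39) = +1.
Reciprocity: 17 ≡ 1 and 39 ≡ 3 (mod 4), so (17/39) = +(39/17).
Reduce top mod 17: now compute (5/17).
Reciprocity: 5 ≡ 1 and 17 ≡ 1 (mod 4), so (5/17) = +(17/5).
Reduce top mod 5: now compute (2/5).
Pull out 2: since 5 ≡ 5 (mod 8), (2/5) = -1.
Reached (1/5) = 1. Collecting the sign flips along the way, the symbol is +1.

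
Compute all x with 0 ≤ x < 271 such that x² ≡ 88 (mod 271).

Since 271 ≡ 3 (mod 4), a square root of 88 is 88^((271+1)/4) = 88^68 mod 271.
Repeated squaring: 88^2≡156, 88^4≡217, 88^8≡206, 88^16≡160, 88^32≡126, 88^64≡158 (mod 271).
88^68 = 88^(64+4) ≡ 140 (mod 271).
Check: 140² = 19600 ≡ 88 (mod 271). The two roots are 131 and 140.

131, 140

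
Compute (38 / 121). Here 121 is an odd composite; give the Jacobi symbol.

Pull out 2: since 121 ≡ 1 (mod 8), (2/121) = +1.
Reciprocity: 19 ≡ 3 and 121 ≡ 1 (mod 4), so (19/121) = +(121/19).
Reduce top mod 19: now compute (7/19).
Reciprocity: 7 ≡ 3 and 19 ≡ 3 (mod 4), so (7/19) = −(19/7).
Reduce top mod 7: now compute (5/7).
Reciprocity: 5 ≡ 1 and 7 ≡ 3 (mod 4), so (5/7) = +(7/5).
Reduce top mod 5: now compute (2/5).
Pull out 2: since 5 ≡ 5 (mod 8), (2/5) = -1.
Reached (1/5) = 1. Collecting the sign flips along the way, the symbol is +1.

1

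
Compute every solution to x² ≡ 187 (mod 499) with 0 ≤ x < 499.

108, 391

Since 499 ≡ 3 (mod 4), a square root of 187 is 187^((499+1)/4) = 187^125 mod 499.
Repeated squaring: 187^2≡39, 187^4≡24, 187^8≡77, 187^16≡440, 187^32≡487, 187^64≡144 (mod 499).
187^125 = 187^(64+32+16+8+4+1) ≡ 391 (mod 499).
Check: 391² = 152881 ≡ 187 (mod 499). The two roots are 108 and 391.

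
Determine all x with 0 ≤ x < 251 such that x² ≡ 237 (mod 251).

57, 194

Since 251 ≡ 3 (mod 4), a square root of 237 is 237^((251+1)/4) = 237^63 mod 251.
Repeated squaring: 237^2≡196, 237^4≡13, 237^8≡169, 237^16≡198, 237^32≡48 (mod 251).
237^63 = 237^(32+16+8+4+2+1) ≡ 194 (mod 251).
Check: 194² = 37636 ≡ 237 (mod 251). The two roots are 57 and 194.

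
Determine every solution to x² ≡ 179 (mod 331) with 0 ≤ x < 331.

29, 302

Since 331 ≡ 3 (mod 4), a square root of 179 is 179^((331+1)/4) = 179^83 mod 331.
Repeated squaring: 179^2≡265, 179^4≡53, 179^8≡161, 179^16≡103, 179^32≡17, 179^64≡289 (mod 331).
179^83 = 179^(64+16+2+1) ≡ 302 (mod 331).
Check: 302² = 91204 ≡ 179 (mod 331). The two roots are 29 and 302.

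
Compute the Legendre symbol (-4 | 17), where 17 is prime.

1

First reduce: -4 ≡ 13 (mod 17).
Reciprocity: 13 ≡ 1 and 17 ≡ 1 (mod 4), so (13/17) = +(17/13).
Reduce top mod 13: now compute (4/13).
Pull out 2^2: since 13 ≡ 5 (mod 8), (2/13) = -1, so (2/13)^2 = +1.
Reached (1/13) = 1. Collecting the sign flips along the way, the symbol is +1.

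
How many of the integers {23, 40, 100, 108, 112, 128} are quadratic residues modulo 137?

(23/137) = -1 → non-residue.
(40/137) = -1 → non-residue.
(100/137) = +1 → QR.
(108/137) = -1 → non-residue.
(112/137) = +1 → QR.
(128/137) = +1 → QR.
Total quadratic residues among the 6: 3.

3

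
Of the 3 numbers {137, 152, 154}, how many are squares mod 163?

1

(137/163) = -1 → non-residue.
(152/163) = +1 → QR.
(154/163) = -1 → non-residue.
Total quadratic residues among the 3: 1.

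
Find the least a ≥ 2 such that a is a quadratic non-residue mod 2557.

2

(2/2557) = −1, so 2 is the smallest positive non-residue mod 2557.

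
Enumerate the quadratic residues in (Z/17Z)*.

1 2 4 8 9 13 15 16

Square k = 1,…,8 (k and 17−k give the same square):
1²=1, 2²=4, 3²=9, 4²=16, 5²≡8, 6²≡2, 7²≡15, 8²≡13 (mod 17).
So the quadratic residues mod 17 are {1, 2, 4, 8, 9, 13, 15, 16}.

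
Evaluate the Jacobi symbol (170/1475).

0

Pull out 2: since 1475 ≡ 3 (mod 8), (2/1475) = -1.
Reciprocity: 85 ≡ 1 and 1475 ≡ 3 (mod 4), so (85/1475) = +(1475/85).
Reduce top mod 85: now compute (30/85).
Pull out 2: since 85 ≡ 5 (mod 8), (2/85) = -1.
Reciprocity: 15 ≡ 3 and 85 ≡ 1 (mod 4), so (15/85) = +(85/15).
Reduce top mod 15: now compute (10/15).
Pull out 2: since 15 ≡ 7 (mod 8), (2/15) = +1.
Reciprocity: 5 ≡ 1 and 15 ≡ 3 (mod 4), so (5/15) = +(15/5).
Reduce top mod 5: now compute (0/5).
Top reduces to 0: gcd > 1, so the symbol is 0.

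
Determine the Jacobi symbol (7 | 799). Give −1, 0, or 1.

-1

Reciprocity: 7 ≡ 3 and 799 ≡ 3 (mod 4), so (7/799) = −(799/7).
Reduce top mod 7: now compute (1/7).
Reached (1/7) = 1. Collecting the sign flips along the way, the symbol is -1.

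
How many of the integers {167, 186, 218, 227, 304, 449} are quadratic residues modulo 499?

4

(167/499) = +1 → QR.
(186/499) = +1 → QR.
(218/499) = -1 → non-residue.
(227/499) = +1 → QR.
(304/499) = -1 → non-residue.
(449/499) = +1 → QR.
Total quadratic residues among the 6: 4.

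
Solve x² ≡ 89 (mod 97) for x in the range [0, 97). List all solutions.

34, 63

97 ≡ 1 (mod 4), so we find a root by search.
Trying successive values, 34² = 1156 ≡ 89 (mod 97). The other root is 97 − 34 = 63.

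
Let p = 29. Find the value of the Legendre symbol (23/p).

1

Euler's criterion: (23/29) ≡ 23^14 (mod 29).
23^2 ≡ 7 (mod 29)
23^4 ≡ 20 (mod 29)
23^8 ≡ 23 (mod 29)
23^14 = 23^(8+4+2) ≡ 1 (mod 29).
Result is 1, so (23/29) = 1.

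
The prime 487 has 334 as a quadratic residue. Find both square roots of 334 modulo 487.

114, 373

Since 487 ≡ 3 (mod 4), a square root of 334 is 334^((487+1)/4) = 334^122 mod 487.
Repeated squaring: 334^2≡33, 334^4≡115, 334^8≡76, 334^16≡419, 334^32≡241, 334^64≡128 (mod 487).
334^122 = 334^(64+32+16+8+2) ≡ 373 (mod 487).
Check: 373² = 139129 ≡ 334 (mod 487). The two roots are 114 and 373.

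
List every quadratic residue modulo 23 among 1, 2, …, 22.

Square k = 1,…,11 (k and 23−k give the same square):
1²=1, 2²=4, 3²=9, 4²=16, 5²≡2, 6²≡13, 7²≡3, 8²≡18, 9²≡12, 10²≡8, 11²≡6 (mod 23).
So the quadratic residues mod 23 are {1, 2, 3, 4, 6, 8, 9, 12, 13, 16, 18}.

1, 2, 3, 4, 6, 8, 9, 12, 13, 16, 18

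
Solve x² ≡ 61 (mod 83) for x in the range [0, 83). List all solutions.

Since 83 ≡ 3 (mod 4), a square root of 61 is 61^((83+1)/4) = 61^21 mod 83.
Repeated squaring: 61^2≡69, 61^4≡30, 61^8≡70, 61^16≡3 (mod 83).
61^21 = 61^(16+4+1) ≡ 12 (mod 83).
Check: 12² = 144 ≡ 61 (mod 83). The two roots are 12 and 71.

12, 71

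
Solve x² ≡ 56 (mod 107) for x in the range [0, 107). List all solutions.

22, 85

Since 107 ≡ 3 (mod 4), a square root of 56 is 56^((107+1)/4) = 56^27 mod 107.
Repeated squaring: 56^2≡33, 56^4≡19, 56^8≡40, 56^16≡102 (mod 107).
56^27 = 56^(16+8+2+1) ≡ 85 (mod 107).
Check: 85² = 7225 ≡ 56 (mod 107). The two roots are 22 and 85.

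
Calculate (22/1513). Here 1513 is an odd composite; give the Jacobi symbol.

Pull out 2: since 1513 ≡ 1 (mod 8), (2/1513) = +1.
Reciprocity: 11 ≡ 3 and 1513 ≡ 1 (mod 4), so (11/1513) = +(1513/11).
Reduce top mod 11: now compute (6/11).
Pull out 2: since 11 ≡ 3 (mod 8), (2/11) = -1.
Reciprocity: 3 ≡ 3 and 11 ≡ 3 (mod 4), so (3/11) = −(11/3).
Reduce top mod 3: now compute (2/3).
Pull out 2: since 3 ≡ 3 (mod 8), (2/3) = -1.
Reached (1/3) = 1. Collecting the sign flips along the way, the symbol is -1.

-1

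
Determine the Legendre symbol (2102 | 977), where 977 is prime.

First reduce: 2102 ≡ 148 (mod 977).
Pull out 2^2: since 977 ≡ 1 (mod 8), (2/977) = +1, so (2/977)^2 = +1.
Reciprocity: 37 ≡ 1 and 977 ≡ 1 (mod 4), so (37/977) = +(977/37).
Reduce top mod 37: now compute (15/37).
Reciprocity: 15 ≡ 3 and 37 ≡ 1 (mod 4), so (15/37) = +(37/15).
Reduce top mod 15: now compute (7/15).
Reciprocity: 7 ≡ 3 and 15 ≡ 3 (mod 4), so (7/15) = −(15/7).
Reduce top mod 7: now compute (1/7).
Reached (1/7) = 1. Collecting the sign flips along the way, the symbol is -1.

-1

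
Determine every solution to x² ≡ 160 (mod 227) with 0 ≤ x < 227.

Since 227 ≡ 3 (mod 4), a square root of 160 is 160^((227+1)/4) = 160^57 mod 227.
Repeated squaring: 160^2≡176, 160^4≡104, 160^8≡147, 160^16≡44, 160^32≡120 (mod 227).
160^57 = 160^(32+16+8+1) ≡ 29 (mod 227).
Check: 29² = 841 ≡ 160 (mod 227). The two roots are 29 and 198.

29, 198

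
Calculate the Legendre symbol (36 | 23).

First reduce: 36 ≡ 13 (mod 23).
Reciprocity: 13 ≡ 1 and 23 ≡ 3 (mod 4), so (13/23) = +(23/13).
Reduce top mod 13: now compute (10/13).
Pull out 2: since 13 ≡ 5 (mod 8), (2/13) = -1.
Reciprocity: 5 ≡ 1 and 13 ≡ 1 (mod 4), so (5/13) = +(13/5).
Reduce top mod 5: now compute (3/5).
Reciprocity: 3 ≡ 3 and 5 ≡ 1 (mod 4), so (3/5) = +(5/3).
Reduce top mod 3: now compute (2/3).
Pull out 2: since 3 ≡ 3 (mod 8), (2/3) = -1.
Reached (1/3) = 1. Collecting the sign flips along the way, the symbol is +1.

1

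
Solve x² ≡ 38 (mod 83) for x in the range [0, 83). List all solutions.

11, 72

Since 83 ≡ 3 (mod 4), a square root of 38 is 38^((83+1)/4) = 38^21 mod 83.
Repeated squaring: 38^2≡33, 38^4≡10, 38^8≡17, 38^16≡40 (mod 83).
38^21 = 38^(16+4+1) ≡ 11 (mod 83).
Check: 11² = 121 ≡ 38 (mod 83). The two roots are 11 and 72.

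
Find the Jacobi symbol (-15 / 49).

1

First reduce: -15 ≡ 34 (mod 49).
Pull out 2: since 49 ≡ 1 (mod 8), (2/49) = +1.
Reciprocity: 17 ≡ 1 and 49 ≡ 1 (mod 4), so (17/49) = +(49/17).
Reduce top mod 17: now compute (15/17).
Reciprocity: 15 ≡ 3 and 17 ≡ 1 (mod 4), so (15/17) = +(17/15).
Reduce top mod 15: now compute (2/15).
Pull out 2: since 15 ≡ 7 (mod 8), (2/15) = +1.
Reached (1/15) = 1. Collecting the sign flips along the way, the symbol is +1.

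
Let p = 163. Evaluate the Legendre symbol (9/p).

1

Euler's criterion: (9/163) ≡ 9^81 (mod 163).
9^2 ≡ 81 (mod 163)
9^4 ≡ 41 (mod 163)
9^8 ≡ 51 (mod 163)
9^16 ≡ 156 (mod 163)
9^32 ≡ 49 (mod 163)
9^64 ≡ 119 (mod 163)
9^81 = 9^(64+16+1) ≡ 1 (mod 163).
Result is 1, so (9/163) = 1.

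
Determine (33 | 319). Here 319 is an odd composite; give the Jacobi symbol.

Reciprocity: 33 ≡ 1 and 319 ≡ 3 (mod 4), so (33/319) = +(319/33).
Reduce top mod 33: now compute (22/33).
Pull out 2: since 33 ≡ 1 (mod 8), (2/33) = +1.
Reciprocity: 11 ≡ 3 and 33 ≡ 1 (mod 4), so (11/33) = +(33/11).
Reduce top mod 11: now compute (0/11).
Top reduces to 0: gcd > 1, so the symbol is 0.

0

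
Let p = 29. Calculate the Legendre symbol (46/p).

First reduce: 46 ≡ 17 (mod 29).
Reciprocity: 17 ≡ 1 and 29 ≡ 1 (mod 4), so (17/29) = +(29/17).
Reduce top mod 17: now compute (12/17).
Pull out 2^2: since 17 ≡ 1 (mod 8), (2/17) = +1, so (2/17)^2 = +1.
Reciprocity: 3 ≡ 3 and 17 ≡ 1 (mod 4), so (3/17) = +(17/3).
Reduce top mod 3: now compute (2/3).
Pull out 2: since 3 ≡ 3 (mod 8), (2/3) = -1.
Reached (1/3) = 1. Collecting the sign flips along the way, the symbol is -1.

-1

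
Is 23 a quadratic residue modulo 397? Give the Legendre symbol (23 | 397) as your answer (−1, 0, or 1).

Reciprocity: 23 ≡ 3 and 397 ≡ 1 (mod 4), so (23/397) = +(397/23).
Reduce top mod 23: now compute (6/23).
Pull out 2: since 23 ≡ 7 (mod 8), (2/23) = +1.
Reciprocity: 3 ≡ 3 and 23 ≡ 3 (mod 4), so (3/23) = −(23/3).
Reduce top mod 3: now compute (2/3).
Pull out 2: since 3 ≡ 3 (mod 8), (2/3) = -1.
Reached (1/3) = 1. Collecting the sign flips along the way, the symbol is +1.

1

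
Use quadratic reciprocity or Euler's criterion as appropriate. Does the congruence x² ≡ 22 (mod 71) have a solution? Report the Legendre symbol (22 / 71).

-1

Pull out 2: since 71 ≡ 7 (mod 8), (2/71) = +1.
Reciprocity: 11 ≡ 3 and 71 ≡ 3 (mod 4), so (11/71) = −(71/11).
Reduce top mod 11: now compute (5/11).
Reciprocity: 5 ≡ 1 and 11 ≡ 3 (mod 4), so (5/11) = +(11/5).
Reduce top mod 5: now compute (1/5).
Reached (1/5) = 1. Collecting the sign flips along the way, the symbol is -1.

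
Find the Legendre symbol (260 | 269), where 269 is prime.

Pull out 2^2: since 269 ≡ 5 (mod 8), (2/269) = -1, so (2/269)^2 = +1.
Reciprocity: 65 ≡ 1 and 269 ≡ 1 (mod 4), so (65/269) = +(269/65).
Reduce top mod 65: now compute (9/65).
Reciprocity: 9 ≡ 1 and 65 ≡ 1 (mod 4), so (9/65) = +(65/9).
Reduce top mod 9: now compute (2/9).
Pull out 2: since 9 ≡ 1 (mod 8), (2/9) = +1.
Reached (1/9) = 1. Collecting the sign flips along the way, the symbol is +1.

1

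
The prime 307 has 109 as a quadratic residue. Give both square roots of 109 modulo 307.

Since 307 ≡ 3 (mod 4), a square root of 109 is 109^((307+1)/4) = 109^77 mod 307.
Repeated squaring: 109^2≡215, 109^4≡175, 109^8≡232, 109^16≡99, 109^32≡284, 109^64≡222 (mod 307).
109^77 = 109^(64+8+4+1) ≡ 118 (mod 307).
Check: 118² = 13924 ≡ 109 (mod 307). The two roots are 118 and 189.

118, 189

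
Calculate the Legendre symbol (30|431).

Pull out 2: since 431 ≡ 7 (mod 8), (2/431) = +1.
Reciprocity: 15 ≡ 3 and 431 ≡ 3 (mod 4), so (15/431) = −(431/15).
Reduce top mod 15: now compute (11/15).
Reciprocity: 11 ≡ 3 and 15 ≡ 3 (mod 4), so (11/15) = −(15/11).
Reduce top mod 11: now compute (4/11).
Pull out 2^2: since 11 ≡ 3 (mod 8), (2/11) = -1, so (2/11)^2 = +1.
Reached (1/11) = 1. Collecting the sign flips along the way, the symbol is +1.

1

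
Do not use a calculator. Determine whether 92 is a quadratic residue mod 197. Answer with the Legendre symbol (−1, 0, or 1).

Euler's criterion: (92/197) ≡ 92^98 (mod 197).
92^2 ≡ 190 (mod 197)
92^4 ≡ 49 (mod 197)
92^8 ≡ 37 (mod 197)
92^16 ≡ 187 (mod 197)
92^32 ≡ 100 (mod 197)
92^64 ≡ 150 (mod 197)
92^98 = 92^(64+32+2) ≡ 1 (mod 197).
Result is 1, so (92/197) = 1.

1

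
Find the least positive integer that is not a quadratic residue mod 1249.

(2/1249) = +1, so 2 is a residue.
(3/1249) = +1, so 3 is a residue.
(4/1249) = +1, so 4 is a residue.
(5/1249) = +1, so 5 is a residue.
(6/1249) = +1, so 6 is a residue.
(7/1249) = −1, so 7 is the smallest positive non-residue mod 1249.

7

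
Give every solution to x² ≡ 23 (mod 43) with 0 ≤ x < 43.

Since 43 ≡ 3 (mod 4), a square root of 23 is 23^((43+1)/4) = 23^11 mod 43.
Repeated squaring: 23^2≡13, 23^4≡40, 23^8≡9 (mod 43).
23^11 = 23^(8+2+1) ≡ 25 (mod 43).
Check: 25² = 625 ≡ 23 (mod 43). The two roots are 18 and 25.

18, 25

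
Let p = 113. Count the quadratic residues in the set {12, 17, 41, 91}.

2

(12/113) = -1 → non-residue.
(17/113) = -1 → non-residue.
(41/113) = +1 → QR.
(91/113) = +1 → QR.
Total quadratic residues among the 4: 2.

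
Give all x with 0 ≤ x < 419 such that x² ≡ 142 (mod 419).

155, 264

Since 419 ≡ 3 (mod 4), a square root of 142 is 142^((419+1)/4) = 142^105 mod 419.
Repeated squaring: 142^2≡52, 142^4≡190, 142^8≡66, 142^16≡166, 142^32≡321, 142^64≡386 (mod 419).
142^105 = 142^(64+32+8+1) ≡ 264 (mod 419).
Check: 264² = 69696 ≡ 142 (mod 419). The two roots are 155 and 264.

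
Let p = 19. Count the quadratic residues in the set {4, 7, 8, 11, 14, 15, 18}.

(4/19) = +1 → QR.
(7/19) = +1 → QR.
(8/19) = -1 → non-residue.
(11/19) = +1 → QR.
(14/19) = -1 → non-residue.
(15/19) = -1 → non-residue.
(18/19) = -1 → non-residue.
Total quadratic residues among the 7: 3.

3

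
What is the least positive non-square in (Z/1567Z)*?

(2/1567) = +1, so 2 is a residue.
(3/1567) = −1, so 3 is the smallest positive non-residue mod 1567.

3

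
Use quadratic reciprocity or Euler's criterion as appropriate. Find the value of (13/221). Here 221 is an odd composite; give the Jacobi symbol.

0

Reciprocity: 13 ≡ 1 and 221 ≡ 1 (mod 4), so (13/221) = +(221/13).
Reduce top mod 13: now compute (0/13).
Top reduces to 0: gcd > 1, so the symbol is 0.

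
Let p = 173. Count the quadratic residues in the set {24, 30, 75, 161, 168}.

(24/173) = +1 → QR.
(30/173) = -1 → non-residue.
(75/173) = -1 → non-residue.
(161/173) = -1 → non-residue.
(168/173) = -1 → non-residue.
Total quadratic residues among the 5: 1.

1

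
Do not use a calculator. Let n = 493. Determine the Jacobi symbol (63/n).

Reciprocity: 63 ≡ 3 and 493 ≡ 1 (mod 4), so (63/493) = +(493/63).
Reduce top mod 63: now compute (52/63).
Pull out 2^2: since 63 ≡ 7 (mod 8), (2/63) = +1, so (2/63)^2 = +1.
Reciprocity: 13 ≡ 1 and 63 ≡ 3 (mod 4), so (13/63) = +(63/13).
Reduce top mod 13: now compute (11/13).
Reciprocity: 11 ≡ 3 and 13 ≡ 1 (mod 4), so (11/13) = +(13/11).
Reduce top mod 11: now compute (2/11).
Pull out 2: since 11 ≡ 3 (mod 8), (2/11) = -1.
Reached (1/11) = 1. Collecting the sign flips along the way, the symbol is -1.

-1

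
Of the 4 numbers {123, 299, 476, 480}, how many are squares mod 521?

(123/521) = +1 → QR.
(299/521) = -1 → non-residue.
(476/521) = +1 → QR.
(480/521) = -1 → non-residue.
Total quadratic residues among the 4: 2.

2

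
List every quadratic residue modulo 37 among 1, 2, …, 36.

Square k = 1,…,18 (k and 37−k give the same square):
1²=1, 2²=4, 3²=9, 4²=16, 5²=25, 6²=36, 7²≡12, 8²≡27, 9²≡7, 10²≡26, 11²≡10, 12²≡33, 13²≡21, 14²≡11, 15²≡3, 16²≡34, 17²≡30, 18²≡28 (mod 37).
So the quadratic residues mod 37 are {1, 3, 4, 7, 9, 10, 11, 12, 16, 21, 25, 26, 27, 28, 30, 33, 34, 36}.

1,3,4,7,9,10,11,12,16,21,25,26,27,28,30,33,34,36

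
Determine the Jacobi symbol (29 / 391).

Reciprocity: 29 ≡ 1 and 391 ≡ 3 (mod 4), so (29/391) = +(391/29).
Reduce top mod 29: now compute (14/29).
Pull out 2: since 29 ≡ 5 (mod 8), (2/29) = -1.
Reciprocity: 7 ≡ 3 and 29 ≡ 1 (mod 4), so (7/29) = +(29/7).
Reduce top mod 7: now compute (1/7).
Reached (1/7) = 1. Collecting the sign flips along the way, the symbol is -1.

-1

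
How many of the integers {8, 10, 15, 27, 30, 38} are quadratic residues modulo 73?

(8/73) = +1 → QR.
(10/73) = -1 → non-residue.
(15/73) = -1 → non-residue.
(27/73) = +1 → QR.
(30/73) = -1 → non-residue.
(38/73) = +1 → QR.
Total quadratic residues among the 6: 3.

3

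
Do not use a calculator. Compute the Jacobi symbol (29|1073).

Reciprocity: 29 ≡ 1 and 1073 ≡ 1 (mod 4), so (29/1073) = +(1073/29).
Reduce top mod 29: now compute (0/29).
Top reduces to 0: gcd > 1, so the symbol is 0.

0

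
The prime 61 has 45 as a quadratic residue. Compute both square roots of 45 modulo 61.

17, 44

61 ≡ 1 (mod 4), so we find a root by search.
Trying successive values, 17² = 289 ≡ 45 (mod 61). The other root is 61 − 17 = 44.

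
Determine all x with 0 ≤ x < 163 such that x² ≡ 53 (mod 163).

Since 163 ≡ 3 (mod 4), a square root of 53 is 53^((163+1)/4) = 53^41 mod 163.
Repeated squaring: 53^2≡38, 53^4≡140, 53^8≡40, 53^16≡133, 53^32≡85 (mod 163).
53^41 = 53^(32+8+1) ≡ 85 (mod 163).
Check: 85² = 7225 ≡ 53 (mod 163). The two roots are 78 and 85.

78, 85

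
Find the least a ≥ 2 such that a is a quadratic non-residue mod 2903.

(2/2903) = +1, so 2 is a residue.
(3/2903) = +1, so 3 is a residue.
(4/2903) = +1, so 4 is a residue.
(5/2903) = −1, so 5 is the smallest positive non-residue mod 2903.

5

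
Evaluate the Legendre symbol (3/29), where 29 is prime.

Reciprocity: 3 ≡ 3 and 29 ≡ 1 (mod 4), so (3/29) = +(29/3).
Reduce top mod 3: now compute (2/3).
Pull out 2: since 3 ≡ 3 (mod 8), (2/3) = -1.
Reached (1/3) = 1. Collecting the sign flips along the way, the symbol is -1.

-1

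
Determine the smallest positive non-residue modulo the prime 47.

(2/47) = +1, so 2 is a residue.
(3/47) = +1, so 3 is a residue.
(4/47) = +1, so 4 is a residue.
(5/47) = −1, so 5 is the smallest positive non-residue mod 47.

5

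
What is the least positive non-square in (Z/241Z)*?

7

(2/241) = +1, so 2 is a residue.
(3/241) = +1, so 3 is a residue.
(4/241) = +1, so 4 is a residue.
(5/241) = +1, so 5 is a residue.
(6/241) = +1, so 6 is a residue.
(7/241) = −1, so 7 is the smallest positive non-residue mod 241.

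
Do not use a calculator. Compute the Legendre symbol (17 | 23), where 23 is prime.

-1

Euler's criterion: (17/23) ≡ 17^11 (mod 23).
17^2 ≡ 13 (mod 23)
17^4 ≡ 8 (mod 23)
17^8 ≡ 18 (mod 23)
17^11 = 17^(8+2+1) ≡ 22 (mod 23).
Result is 22 ≡ −1, so (17/23) = −1.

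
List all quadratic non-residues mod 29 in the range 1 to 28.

2,3,8,10,11,12,14,15,17,18,19,21,26,27

Square k = 1,…,14 (k and 29−k give the same square):
1²=1, 2²=4, 3²=9, 4²=16, 5²=25, 6²≡7, 7²≡20, 8²≡6, 9²≡23, 10²≡13, 11²≡5, 12²≡28, 13²≡24, 14²≡22 (mod 29).
The residues are {1, 4, 5, 6, 7, 9, 13, 16, 20, 22, 23, 24, 25, 28}; the non-residues are the remaining 14 nonzero classes.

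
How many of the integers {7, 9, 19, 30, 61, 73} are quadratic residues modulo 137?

(7/137) = +1 → QR.
(9/137) = +1 → QR.
(19/137) = +1 → QR.
(30/137) = +1 → QR.
(61/137) = +1 → QR.
(73/137) = +1 → QR.
Total quadratic residues among the 6: 6.

6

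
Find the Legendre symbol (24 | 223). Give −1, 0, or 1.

Pull out 2^3: since 223 ≡ 7 (mod 8), (2/223) = +1, so (2/223)^3 = +1.
Reciprocity: 3 ≡ 3 and 223 ≡ 3 (mod 4), so (3/223) = −(223/3).
Reduce top mod 3: now compute (1/3).
Reached (1/3) = 1. Collecting the sign flips along the way, the symbol is -1.

-1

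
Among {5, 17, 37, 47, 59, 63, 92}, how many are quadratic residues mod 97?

1

(5/97) = -1 → non-residue.
(17/97) = -1 → non-residue.
(37/97) = -1 → non-residue.
(47/97) = +1 → QR.
(59/97) = -1 → non-residue.
(63/97) = -1 → non-residue.
(92/97) = -1 → non-residue.
Total quadratic residues among the 7: 1.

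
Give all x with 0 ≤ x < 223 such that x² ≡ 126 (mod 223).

55, 168

Since 223 ≡ 3 (mod 4), a square root of 126 is 126^((223+1)/4) = 126^56 mod 223.
Repeated squaring: 126^2≡43, 126^4≡65, 126^8≡211, 126^16≡144, 126^32≡220 (mod 223).
126^56 = 126^(32+16+8) ≡ 55 (mod 223).
Check: 55² = 3025 ≡ 126 (mod 223). The two roots are 55 and 168.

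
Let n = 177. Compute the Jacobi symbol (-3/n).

First reduce: -3 ≡ 174 (mod 177).
Pull out 2: since 177 ≡ 1 (mod 8), (2/177) = +1.
Reciprocity: 87 ≡ 3 and 177 ≡ 1 (mod 4), so (87/177) = +(177/87).
Reduce top mod 87: now compute (3/87).
Reciprocity: 3 ≡ 3 and 87 ≡ 3 (mod 4), so (3/87) = −(87/3).
Reduce top mod 3: now compute (0/3).
Top reduces to 0: gcd > 1, so the symbol is 0.

0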